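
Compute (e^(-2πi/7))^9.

Since ω_7^7 = 1, powers reduce modulo 7.
9 mod 7 = 2
So ω_7^9 = ω_7^2 = e^(-2πi·2/7)

ω_7^9 = ω_7^2 = -0.2225-0.9749i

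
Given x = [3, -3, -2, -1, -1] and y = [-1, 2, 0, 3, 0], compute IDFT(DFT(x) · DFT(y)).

(x ⊛ y)[n] = Σ(m=0 to 4) x[m] · y[(n-m) mod 5]

Computing each output sample:
(x ⊛ y)[0] = -11
(x ⊛ y)[1] = 6
(x ⊛ y)[2] = -7
(x ⊛ y)[3] = 6
(x ⊛ y)[4] = -10

x ⊛ y = [-11, 6, -7, 6, -10]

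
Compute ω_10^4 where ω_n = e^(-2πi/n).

ω_10^4 = e^(-2πi·4/10)
= cos(-2π·4/10) + i·sin(-2π·4/10)
= cos(-8π/10) + i·sin(-8π/10)

ω_10^4 = cos(-8π/10) + i·sin(-8π/10) = -0.8090-0.5878i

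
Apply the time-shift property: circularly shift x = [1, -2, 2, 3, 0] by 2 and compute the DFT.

Time shift by 2: X_shifted[k] = ω_5^(2k) · X[k]
Shifted x = [3, 0, 1, -2, 2]

DFT(x[n-2]) = [4, 4.4271+0.1388i, 1.0729+4.0287i, 1.0729-4.0287i, 4.4271-0.1388i]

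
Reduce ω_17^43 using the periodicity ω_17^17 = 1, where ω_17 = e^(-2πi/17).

Since ω_17^17 = 1, powers reduce modulo 17.
43 mod 17 = 9
So ω_17^43 = ω_17^9 = e^(-2πi·9/17)

ω_17^43 = ω_17^9 = -0.9830+0.1837i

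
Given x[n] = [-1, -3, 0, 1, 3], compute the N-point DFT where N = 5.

X[k] = Σ(n=0 to 4) x[n] · ω_5^(nk)
where ω_5 = e^(-2πi/5)

Computing each X[k]:
X[0] = 0
X[1] = -1.8090+6.2941i
X[2] = -0.6910+2.5757i
X[3] = -0.6910-2.5757i
X[4] = -1.8090-6.2941i

X = [0, -1.8090+6.2941i, -0.6910+2.5757i, -0.6910-2.5757i, -1.8090-6.2941i]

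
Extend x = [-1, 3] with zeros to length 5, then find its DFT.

Original 2-point DFT: [2, -4]
Zero-padded 5-point DFT provides frequency interpolation.

DFT_5([x, 0, ...]) = [2, -0.0729-2.8532i, -3.4271-1.7634i, -3.4271+1.7634i, -0.0729+2.8532i]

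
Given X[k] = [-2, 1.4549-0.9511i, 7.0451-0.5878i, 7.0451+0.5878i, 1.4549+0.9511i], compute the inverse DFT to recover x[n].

x[n] = (1/5) Σ(k=0 to 4) X[k] · e^(2πikn/5)

Computing each x[n]:
x[0] = 3
x[1] = -2
x[2] = 0
x[3] = 0
x[4] = -3

x = [3, -2, 0, 0, -3]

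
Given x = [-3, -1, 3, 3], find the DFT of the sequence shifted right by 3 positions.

Time shift by 3: X_shifted[k] = ω_4^(3k) · X[k]
Shifted x = [-1, 3, 3, -3]

DFT(x[n-3]) = [2, -4-6i, 2, -4+6i]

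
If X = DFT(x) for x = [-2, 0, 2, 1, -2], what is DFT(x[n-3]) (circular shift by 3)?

Time shift by 3: X_shifted[k] = ω_5^(3k) · X[k]
Shifted x = [2, 1, -2, -2, 0]

DFT(x[n-3]) = [-1, 5.5451-0.9511i, -0.0451-0.5878i, -0.0451+0.5878i, 5.5451+0.9511i]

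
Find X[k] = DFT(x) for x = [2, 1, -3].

X[k] = Σ(n=0 to 2) x[n] · ω_3^(nk)
where ω_3 = e^(-2πi/3)

Computing each X[k]:
X[0] = 0
X[1] = 3.0000-3.4641i
X[2] = 3.0000+3.4641i

X = [0, 3.0000-3.4641i, 3.0000+3.4641i]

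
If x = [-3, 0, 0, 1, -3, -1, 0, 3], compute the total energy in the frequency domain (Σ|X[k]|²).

Parseval: Σ|x[n]|² = (1/N)Σ|X[k]|², so Σ|X[k]|² = N·Σ|x[n]|² = 8·29.0000

Σ|X[k]|² = N·Σ|x[n]|² = 8·29.0000 = 232.0000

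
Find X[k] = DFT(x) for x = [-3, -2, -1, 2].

X[k] = Σ(n=0 to 3) x[n] · ω_4^(nk)
where ω_4 = e^(-2πi/4)

Computing each X[k]:
X[0] = -4
X[1] = -2+4i
X[2] = -4
X[3] = -2-4i

X = [-4, -2+4i, -4, -2-4i]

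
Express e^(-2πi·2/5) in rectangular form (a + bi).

ω_5^2 = e^(-2πi·2/5)
= cos(-2π·2/5) + i·sin(-2π·2/5)
= cos(-4π/5) + i·sin(-4π/5)

ω_5^2 = cos(-4π/5) + i·sin(-4π/5) = -0.8090-0.5878i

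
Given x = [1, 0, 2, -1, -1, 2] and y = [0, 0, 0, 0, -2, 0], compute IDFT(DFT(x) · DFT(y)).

(x ⊛ y)[n] = Σ(m=0 to 5) x[m] · y[(n-m) mod 6]

Computing each output sample:
(x ⊛ y)[0] = -4
(x ⊛ y)[1] = 2
(x ⊛ y)[2] = 2
(x ⊛ y)[3] = -4
(x ⊛ y)[4] = -2
(x ⊛ y)[5] = 0

x ⊛ y = [-4, 2, 2, -4, -2, 0]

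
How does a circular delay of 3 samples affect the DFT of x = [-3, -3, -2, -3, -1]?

Time shift by 3: X_shifted[k] = ω_5^(3k) · X[k]
Shifted x = [-2, -3, -1, -3, -3]

DFT(x[n-3]) = [-12, -0.6180-1.1756i, 1.6180+1.9021i, 1.6180-1.9021i, -0.6180+1.1756i]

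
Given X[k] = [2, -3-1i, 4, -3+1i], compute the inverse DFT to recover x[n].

x[n] = (1/4) Σ(k=0 to 3) X[k] · e^(2πikn/4)

Computing each x[n]:
x[0] = 0
x[1] = 0
x[2] = 3
x[3] = -1

x = [0, 0, 3, -1]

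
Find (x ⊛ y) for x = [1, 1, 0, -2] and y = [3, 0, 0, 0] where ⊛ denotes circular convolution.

(x ⊛ y)[n] = Σ(m=0 to 3) x[m] · y[(n-m) mod 4]

Computing each output sample:
(x ⊛ y)[0] = 3
(x ⊛ y)[1] = 3
(x ⊛ y)[2] = 0
(x ⊛ y)[3] = -6

x ⊛ y = [3, 3, 0, -6]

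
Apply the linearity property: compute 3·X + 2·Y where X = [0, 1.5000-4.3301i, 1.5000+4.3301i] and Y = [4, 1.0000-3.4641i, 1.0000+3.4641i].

By linearity: DFT(3x + 2y) = 3·DFT(x) + 2·DFT(y)
= 3·[0, 1.5000-4.3301i, 1.5000+4.3301i] + 2·[4, 1.0000-3.4641i, 1.0000+3.4641i]

Computing element-wise:
Z[0] = 3·(0) + 2·(4) = 8
Z[1] = 3·(1.5000-4.3301i) + 2·(1.0000-3.4641i) = 6.5000-19.9185i
Z[2] = 3·(1.5000+4.3301i) + 2·(1.0000+3.4641i) = 6.5000+19.9185i

DFT(3x + 2y) = 3·X + 2·Y = [8, 6.5000-19.9185i, 6.5000+19.9185i]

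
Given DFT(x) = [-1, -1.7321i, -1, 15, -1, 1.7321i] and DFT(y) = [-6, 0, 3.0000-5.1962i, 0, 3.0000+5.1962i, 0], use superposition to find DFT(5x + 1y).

By linearity: DFT(5x + 1y) = 5·DFT(x) + 1·DFT(y)
= 5·[-1, -1.7321i, -1, 15, -1, 1.7321i] + 1·[-6, 0, 3.0000-5.1962i, 0, 3.0000+5.1962i, 0]

Computing element-wise:
Z[0] = 5·(-1) + 1·(-6) = -11
Z[1] = 5·(-1.7321i) + 1·(0) = -8.6605i
Z[2] = 5·(-1) + 1·(3.0000-5.1962i) = -2.0000-5.1962i
Z[3] = 5·(15) + 1·(0) = 75
Z[4] = 5·(-1) + 1·(3.0000+5.1962i) = -2.0000+5.1962i
Z[5] = 5·(1.7321i) + 1·(0) = 8.6605i

DFT(5x + 1y) = 5·X + 1·Y = [-11, -8.6605i, -2.0000-5.1962i, 75, -2.0000+5.1962i, 8.6605i]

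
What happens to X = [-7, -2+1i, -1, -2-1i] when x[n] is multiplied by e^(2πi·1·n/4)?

Modulation property: DFT(ω_4^(-1n)·x[n]) = X[(k-1) mod 4], so circularly shift X by 1 positions.

X[k-1] = [-2-1i, -7, -2+1i, -1]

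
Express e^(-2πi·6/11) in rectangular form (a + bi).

ω_11^6 = e^(-2πi·6/11)
= cos(-2π·6/11) + i·sin(-2π·6/11)
= cos(-12π/11) + i·sin(-12π/11)

ω_11^6 = cos(-12π/11) + i·sin(-12π/11) = -0.9595+0.2817i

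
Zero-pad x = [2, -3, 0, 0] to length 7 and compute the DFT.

Original 4-point DFT: [-1, 2+3i, 5, 2-3i]
Zero-padded 7-point DFT provides frequency interpolation.

DFT_7([x, 0, ...]) = [-1, 0.1295+2.3455i, 2.6676+2.9248i, 4.7029+1.3017i, 4.7029-1.3017i, 2.6676-2.9248i, 0.1295-2.3455i]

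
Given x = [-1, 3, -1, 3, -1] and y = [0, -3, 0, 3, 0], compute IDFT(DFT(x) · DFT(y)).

(x ⊛ y)[n] = Σ(m=0 to 4) x[m] · y[(n-m) mod 5]

Computing each output sample:
(x ⊛ y)[0] = 0
(x ⊛ y)[1] = 12
(x ⊛ y)[2] = -12
(x ⊛ y)[3] = 0
(x ⊛ y)[4] = 0

x ⊛ y = [0, 12, -12, 0, 0]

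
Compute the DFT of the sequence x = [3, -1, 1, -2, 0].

X[k] = Σ(n=0 to 4) x[n] · ω_5^(nk)
where ω_5 = e^(-2πi/5)

Computing each X[k]:
X[0] = 1
X[1] = 3.5000-0.8123i
X[2] = 3.5000+3.4410i
X[3] = 3.5000-3.4410i
X[4] = 3.5000+0.8123i

X = [1, 3.5000-0.8123i, 3.5000+3.4410i, 3.5000-3.4410i, 3.5000+0.8123i]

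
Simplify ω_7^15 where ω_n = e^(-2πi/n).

Since ω_7^7 = 1, powers reduce modulo 7.
15 mod 7 = 1
So ω_7^15 = ω_7^1 = e^(-2πi·1/7)

ω_7^15 = ω_7^1 = 0.6235-0.7818i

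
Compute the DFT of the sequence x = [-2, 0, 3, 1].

X[k] = Σ(n=0 to 3) x[n] · ω_4^(nk)
where ω_4 = e^(-2πi/4)

Computing each X[k]:
X[0] = 2
X[1] = -5+1i
X[2] = 0
X[3] = -5-1i

X = [2, -5+1i, 0, -5-1i]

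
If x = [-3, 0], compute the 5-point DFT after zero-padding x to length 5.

Original 2-point DFT: [-3, -3]
Zero-padded 5-point DFT provides frequency interpolation.

DFT_5([x, 0, ...]) = [-3, -3, -3, -3, -3]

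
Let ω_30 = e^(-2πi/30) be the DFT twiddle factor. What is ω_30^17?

ω_30^17 = e^(-2πi·17/30)
= cos(-2π·17/30) + i·sin(-2π·17/30)
= cos(-34π/30) + i·sin(-34π/30)

ω_30^17 = cos(-34π/30) + i·sin(-34π/30) = -0.9135+0.4067i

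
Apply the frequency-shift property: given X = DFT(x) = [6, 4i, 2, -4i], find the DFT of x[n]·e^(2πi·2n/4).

Modulation property: DFT(ω_4^(-2n)·x[n]) = X[(k-2) mod 4], so circularly shift X by 2 positions.

X[k-2] = [2, -4i, 6, 4i]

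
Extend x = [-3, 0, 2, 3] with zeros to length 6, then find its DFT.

Original 4-point DFT: [2, -5+3i, -4, -5-3i]
Zero-padded 6-point DFT provides frequency interpolation.

DFT_6([x, 0, ...]) = [2, -7.0000-1.7321i, -1.0000+1.7321i, -4, -1.0000-1.7321i, -7.0000+1.7321i]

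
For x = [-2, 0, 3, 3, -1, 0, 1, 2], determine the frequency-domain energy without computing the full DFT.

Parseval: Σ|x[n]|² = (1/N)Σ|X[k]|², so Σ|X[k]|² = N·Σ|x[n]|² = 8·28.0000

Σ|X[k]|² = N·Σ|x[n]|² = 8·28.0000 = 224.0000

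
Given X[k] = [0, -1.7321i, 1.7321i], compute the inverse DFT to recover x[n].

x[n] = (1/3) Σ(k=0 to 2) X[k] · e^(2πikn/3)

Computing each x[n]:
x[0] = 0
x[1] = 1
x[2] = -1

x = [0, 1, -1]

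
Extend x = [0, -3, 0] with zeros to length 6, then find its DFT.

Original 3-point DFT: [-3, 1.5000+2.5981i, 1.5000-2.5981i]
Zero-padded 6-point DFT provides frequency interpolation.

DFT_6([x, 0, ...]) = [-3, -1.5000+2.5981i, 1.5000+2.5981i, 3, 1.5000-2.5981i, -1.5000-2.5981i]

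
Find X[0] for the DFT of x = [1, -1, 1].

X[0] = Σ(n=0 to 2) x[n] · ω_3^0 = Σ x[n]
= (1) + (-1) + (1)

X[0] = 1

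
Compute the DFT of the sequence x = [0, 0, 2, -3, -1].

X[k] = Σ(n=0 to 4) x[n] · ω_5^(nk)
where ω_5 = e^(-2πi/5)

Computing each X[k]:
X[0] = -2
X[1] = 0.5000-3.8900i
X[2] = 0.5000+4.1675i
X[3] = 0.5000-4.1675i
X[4] = 0.5000+3.8900i

X = [-2, 0.5000-3.8900i, 0.5000+4.1675i, 0.5000-4.1675i, 0.5000+3.8900i]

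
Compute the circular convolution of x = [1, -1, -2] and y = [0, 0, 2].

(x ⊛ y)[n] = Σ(m=0 to 2) x[m] · y[(n-m) mod 3]

Computing each output sample:
(x ⊛ y)[0] = -2
(x ⊛ y)[1] = -4
(x ⊛ y)[2] = 2

x ⊛ y = [-2, -4, 2]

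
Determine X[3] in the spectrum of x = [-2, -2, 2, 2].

X[3] = Σ(n=0 to 3) x[n] · ω_4^(3n) where ω_4 = e^(-2πi/4)
= (-2)·ω_4^0 + (-2)·ω_4^3 + (2)·ω_4^6 + (2)·ω_4^9

X[3] = -4-4i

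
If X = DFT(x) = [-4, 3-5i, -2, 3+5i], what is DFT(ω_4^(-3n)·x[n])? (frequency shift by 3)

Modulation property: DFT(ω_4^(-3n)·x[n]) = X[(k-3) mod 4], so circularly shift X by 3 positions.

X[k-3] = [3-5i, -2, 3+5i, -4]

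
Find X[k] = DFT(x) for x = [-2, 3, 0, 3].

X[k] = Σ(n=0 to 3) x[n] · ω_4^(nk)
where ω_4 = e^(-2πi/4)

Computing each X[k]:
X[0] = 4
X[1] = -2
X[2] = -8
X[3] = -2

X = [4, -2, -8, -2]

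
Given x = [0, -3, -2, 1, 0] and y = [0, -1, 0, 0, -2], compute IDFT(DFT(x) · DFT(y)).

(x ⊛ y)[n] = Σ(m=0 to 4) x[m] · y[(n-m) mod 5]

Computing each output sample:
(x ⊛ y)[0] = 6
(x ⊛ y)[1] = 4
(x ⊛ y)[2] = 1
(x ⊛ y)[3] = 2
(x ⊛ y)[4] = -1

x ⊛ y = [6, 4, 1, 2, -1]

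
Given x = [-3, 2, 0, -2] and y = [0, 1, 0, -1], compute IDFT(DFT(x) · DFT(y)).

(x ⊛ y)[n] = Σ(m=0 to 3) x[m] · y[(n-m) mod 4]

Computing each output sample:
(x ⊛ y)[0] = -4
(x ⊛ y)[1] = -3
(x ⊛ y)[2] = 4
(x ⊛ y)[3] = 3

x ⊛ y = [-4, -3, 4, 3]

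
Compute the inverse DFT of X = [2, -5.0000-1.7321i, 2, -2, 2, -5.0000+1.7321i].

x[n] = (1/6) Σ(k=0 to 5) X[k] · e^(2πikn/6)

Computing each x[n]:
x[0] = -1
x[1] = 0
x[2] = 1
x[3] = 3
x[4] = 0
x[5] = -1

x = [-1, 0, 1, 3, 0, -1]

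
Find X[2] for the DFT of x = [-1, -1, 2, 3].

X[2] = Σ(n=0 to 3) x[n] · ω_4^(2n) where ω_4 = e^(-2πi/4)
= (-1)·ω_4^0 + (-1)·ω_4^2 + (2)·ω_4^4 + (3)·ω_4^6

X[2] = -1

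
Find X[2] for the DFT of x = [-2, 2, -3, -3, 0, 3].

X[2] = Σ(n=0 to 5) x[n] · ω_6^(2n) where ω_6 = e^(-2πi/6)
= (-2)·ω_6^0 + (2)·ω_6^2 + (-3)·ω_6^4 + (-3)·ω_6^6 + (0)·ω_6^8 + (3)·ω_6^10

X[2] = -6.0000-1.7321i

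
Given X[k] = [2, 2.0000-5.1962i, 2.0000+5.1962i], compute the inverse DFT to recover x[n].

x[n] = (1/3) Σ(k=0 to 2) X[k] · e^(2πikn/3)

Computing each x[n]:
x[0] = 2
x[1] = 3
x[2] = -3

x = [2, 3, -3]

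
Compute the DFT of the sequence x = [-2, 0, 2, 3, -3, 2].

X[k] = Σ(n=0 to 5) x[n] · ω_6^(nk)
where ω_6 = e^(-2πi/6)

Computing each X[k]:
X[0] = 2
X[1] = -3.5000-2.5981i
X[2] = 0.5000+6.0622i
X[3] = -8
X[4] = 0.5000-6.0622i
X[5] = -3.5000+2.5981i

X = [2, -3.5000-2.5981i, 0.5000+6.0622i, -8, 0.5000-6.0622i, -3.5000+2.5981i]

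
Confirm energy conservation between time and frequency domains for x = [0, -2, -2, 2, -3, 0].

Time domain:
Σ|x[n]|² = |0|² + |-2|² + |-2|² + |2|² + |-3|² + |0|² = 21.0000

Frequency domain:
(1/6)Σ|X[k]|² = (1/6)(|-5|² + |-0.5000+0.8660i|² + |5.5000+2.5981i|² + |-5|² + |5.5000-2.5981i|² + |-0.5000-0.8660i|²) = (1/6)·126.0000 = 21.0000

Both sides agree, confirming Parseval's theorem.

Σ|x[n]|² = (1/N)Σ|X[k]|² = 21.0000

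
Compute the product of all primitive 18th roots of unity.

The primitive 18th roots of unity are ω_18^k for k coprime to 18: k ∈ {1, 5, 7, 11, 13, 17}
Their product equals the constant term of the cyclotomic polynomial Φ_18(x) up to sign.
For n ≥ 3, the product of all primitive nth roots of unity is 1. (For n=1 it is 1; for n=2 it is -1.)

1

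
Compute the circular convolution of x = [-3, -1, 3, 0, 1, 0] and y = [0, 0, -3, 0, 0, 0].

(x ⊛ y)[n] = Σ(m=0 to 5) x[m] · y[(n-m) mod 6]

Computing each output sample:
(x ⊛ y)[0] = -3
(x ⊛ y)[1] = 0
(x ⊛ y)[2] = 9
(x ⊛ y)[3] = 3
(x ⊛ y)[4] = -9
(x ⊛ y)[5] = 0

x ⊛ y = [-3, 0, 9, 3, -9, 0]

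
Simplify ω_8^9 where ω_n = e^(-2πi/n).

Since ω_8^8 = 1, powers reduce modulo 8.
9 mod 8 = 1
So ω_8^9 = ω_8^1 = e^(-2πi·1/8)

ω_8^9 = ω_8^1 = 0.7071-0.7071i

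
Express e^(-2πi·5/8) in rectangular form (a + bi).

ω_8^5 = e^(-2πi·5/8)
= cos(-2π·5/8) + i·sin(-2π·5/8)
= cos(-10π/8) + i·sin(-10π/8)

ω_8^5 = cos(-10π/8) + i·sin(-10π/8) = -0.7071+0.7071i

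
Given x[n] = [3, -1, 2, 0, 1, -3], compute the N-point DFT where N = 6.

X[k] = Σ(n=0 to 5) x[n] · ω_6^(nk)
where ω_6 = e^(-2πi/6)

Computing each X[k]:
X[0] = 2
X[1] = -0.5000-2.5981i
X[2] = 3.5000-0.8660i
X[3] = 10
X[4] = 3.5000+0.8660i
X[5] = -0.5000+2.5981i

X = [2, -0.5000-2.5981i, 3.5000-0.8660i, 10, 3.5000+0.8660i, -0.5000+2.5981i]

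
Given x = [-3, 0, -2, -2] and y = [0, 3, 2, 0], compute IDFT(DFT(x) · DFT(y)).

(x ⊛ y)[n] = Σ(m=0 to 3) x[m] · y[(n-m) mod 4]

Computing each output sample:
(x ⊛ y)[0] = -10
(x ⊛ y)[1] = -13
(x ⊛ y)[2] = -6
(x ⊛ y)[3] = -6

x ⊛ y = [-10, -13, -6, -6]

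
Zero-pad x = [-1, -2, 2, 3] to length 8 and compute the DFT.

Original 4-point DFT: [2, -3+5i, 0, -3-5i]
Zero-padded 8-point DFT provides frequency interpolation.

DFT_8([x, 0, ...]) = [2, -4.5355-2.7071i, -3+5i, 2.5355+1.2929i, 0, 2.5355-1.2929i, -3-5i, -4.5355+2.7071i]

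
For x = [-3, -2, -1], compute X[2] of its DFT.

X[2] = Σ(n=0 to 2) x[n] · ω_3^(2n) where ω_3 = e^(-2πi/3)
= (-3)·ω_3^0 + (-2)·ω_3^2 + (-1)·ω_3^4

X[2] = -1.5000-0.8660i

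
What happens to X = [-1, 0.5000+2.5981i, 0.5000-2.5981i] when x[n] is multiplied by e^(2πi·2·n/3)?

Modulation property: DFT(ω_3^(-2n)·x[n]) = X[(k-2) mod 3], so circularly shift X by 2 positions.

X[k-2] = [0.5000+2.5981i, 0.5000-2.5981i, -1]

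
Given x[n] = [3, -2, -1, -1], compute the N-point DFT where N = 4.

X[k] = Σ(n=0 to 3) x[n] · ω_4^(nk)
where ω_4 = e^(-2πi/4)

Computing each X[k]:
X[0] = -1
X[1] = 4+1i
X[2] = 5
X[3] = 4-1i

X = [-1, 4+1i, 5, 4-1i]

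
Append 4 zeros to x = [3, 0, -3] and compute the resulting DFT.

Original 3-point DFT: [0, 4.5000-2.5981i, 4.5000+2.5981i]
Zero-padded 7-point DFT provides frequency interpolation.

DFT_7([x, 0, ...]) = [0, 3.6676+2.9248i, 5.7029-1.3017i, 1.1295-2.3455i, 1.1295+2.3455i, 5.7029+1.3017i, 3.6676-2.9248i]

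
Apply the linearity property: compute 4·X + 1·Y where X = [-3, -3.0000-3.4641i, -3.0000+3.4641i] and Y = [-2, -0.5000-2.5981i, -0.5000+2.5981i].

By linearity: DFT(4x + 1y) = 4·DFT(x) + 1·DFT(y)
= 4·[-3, -3.0000-3.4641i, -3.0000+3.4641i] + 1·[-2, -0.5000-2.5981i, -0.5000+2.5981i]

Computing element-wise:
Z[0] = 4·(-3) + 1·(-2) = -14
Z[1] = 4·(-3.0000-3.4641i) + 1·(-0.5000-2.5981i) = -12.5000-16.4545i
Z[2] = 4·(-3.0000+3.4641i) + 1·(-0.5000+2.5981i) = -12.5000+16.4545i

DFT(4x + 1y) = 4·X + 1·Y = [-14, -12.5000-16.4545i, -12.5000+16.4545i]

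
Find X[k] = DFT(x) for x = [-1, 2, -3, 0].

X[k] = Σ(n=0 to 3) x[n] · ω_4^(nk)
where ω_4 = e^(-2πi/4)

Computing each X[k]:
X[0] = -2
X[1] = 2-2i
X[2] = -6
X[3] = 2+2i

X = [-2, 2-2i, -6, 2+2i]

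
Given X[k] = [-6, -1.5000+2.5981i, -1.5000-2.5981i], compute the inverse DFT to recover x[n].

x[n] = (1/3) Σ(k=0 to 2) X[k] · e^(2πikn/3)

Computing each x[n]:
x[0] = -3
x[1] = -3
x[2] = 0

x = [-3, -3, 0]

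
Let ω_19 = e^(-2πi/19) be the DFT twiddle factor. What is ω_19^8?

ω_19^8 = e^(-2πi·8/19)
= cos(-2π·8/19) + i·sin(-2π·8/19)
= cos(-16π/19) + i·sin(-16π/19)

ω_19^8 = cos(-16π/19) + i·sin(-16π/19) = -0.8795-0.4759i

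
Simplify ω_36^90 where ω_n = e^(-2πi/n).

Since ω_36^36 = 1, powers reduce modulo 36.
90 mod 36 = 18
So ω_36^90 = ω_36^18 = e^(-2πi·18/36)

ω_36^90 = ω_36^18 = -1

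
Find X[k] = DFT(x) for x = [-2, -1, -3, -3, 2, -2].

X[k] = Σ(n=0 to 5) x[n] · ω_6^(nk)
where ω_6 = e^(-2πi/6)

Computing each X[k]:
X[0] = -9
X[1] = 3.4641i
X[2] = -3.0000-5.1962i
X[3] = 3
X[4] = -3.0000+5.1962i
X[5] = -3.4641i

X = [-9, 3.4641i, -3.0000-5.1962i, 3, -3.0000+5.1962i, -3.4641i]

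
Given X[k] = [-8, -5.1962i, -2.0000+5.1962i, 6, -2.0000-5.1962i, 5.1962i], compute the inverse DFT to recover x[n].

x[n] = (1/6) Σ(k=0 to 5) X[k] · e^(2πikn/6)

Computing each x[n]:
x[0] = -1
x[1] = -2
x[2] = 3
x[3] = -3
x[4] = -3
x[5] = -2

x = [-1, -2, 3, -3, -3, -2]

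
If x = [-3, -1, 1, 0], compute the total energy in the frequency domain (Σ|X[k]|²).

Parseval: Σ|x[n]|² = (1/N)Σ|X[k]|², so Σ|X[k]|² = N·Σ|x[n]|² = 4·11.0000

Σ|X[k]|² = N·Σ|x[n]|² = 4·11.0000 = 44.0000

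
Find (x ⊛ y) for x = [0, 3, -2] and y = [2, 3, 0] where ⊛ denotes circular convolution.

(x ⊛ y)[n] = Σ(m=0 to 2) x[m] · y[(n-m) mod 3]

Computing each output sample:
(x ⊛ y)[0] = -6
(x ⊛ y)[1] = 6
(x ⊛ y)[2] = 5

x ⊛ y = [-6, 6, 5]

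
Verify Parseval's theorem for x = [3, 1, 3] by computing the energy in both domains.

Time domain:
Σ|x[n]|² = |3|² + |1|² + |3|² = 19.0000

Frequency domain:
(1/3)Σ|X[k]|² = (1/3)(|7|² + |1.0000+1.7321i|² + |1.0000-1.7321i|²) = (1/3)·57.0000 = 19.0000

Both sides agree, confirming Parseval's theorem.

Σ|x[n]|² = (1/N)Σ|X[k]|² = 19.0000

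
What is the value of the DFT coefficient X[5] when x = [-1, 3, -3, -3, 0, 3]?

X[5] = Σ(n=0 to 5) x[n] · ω_6^(5n) where ω_6 = e^(-2πi/6)
= (-1)·ω_6^0 + (3)·ω_6^5 + (-3)·ω_6^10 + (-3)·ω_6^15 + (0)·ω_6^20 + (3)·ω_6^25

X[5] = 6.5000-2.5981i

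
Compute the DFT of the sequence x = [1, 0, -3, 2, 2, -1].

X[k] = Σ(n=0 to 5) x[n] · ω_6^(nk)
where ω_6 = e^(-2πi/6)

Computing each X[k]:
X[0] = 1
X[1] = -1.0000+3.4641i
X[2] = 4.0000-5.1962i
X[3] = -1
X[4] = 4.0000+5.1962i
X[5] = -1.0000-3.4641i

X = [1, -1.0000+3.4641i, 4.0000-5.1962i, -1, 4.0000+5.1962i, -1.0000-3.4641i]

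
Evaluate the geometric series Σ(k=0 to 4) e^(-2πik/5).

Sum of all nth roots of unity equals 0 for n > 1 (geometric series with r ≠ 1).

0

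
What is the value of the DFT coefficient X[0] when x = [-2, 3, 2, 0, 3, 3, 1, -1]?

X[0] = Σ(n=0 to 7) x[n] · ω_8^0 = Σ x[n]
= (-2) + (3) + (2) + (0) + (3) + (3) + (1) + (-1)

X[0] = 9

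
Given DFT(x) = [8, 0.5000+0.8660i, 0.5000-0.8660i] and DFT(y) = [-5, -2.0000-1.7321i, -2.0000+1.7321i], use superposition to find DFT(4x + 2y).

By linearity: DFT(4x + 2y) = 4·DFT(x) + 2·DFT(y)
= 4·[8, 0.5000+0.8660i, 0.5000-0.8660i] + 2·[-5, -2.0000-1.7321i, -2.0000+1.7321i]

Computing element-wise:
Z[0] = 4·(8) + 2·(-5) = 22
Z[1] = 4·(0.5000+0.8660i) + 2·(-2.0000-1.7321i) = -2.0000-0.0002i
Z[2] = 4·(0.5000-0.8660i) + 2·(-2.0000+1.7321i) = -2.0000+0.0002i

DFT(4x + 2y) = 4·X + 2·Y = [22, -2.0000-0.0002i, -2.0000+0.0002i]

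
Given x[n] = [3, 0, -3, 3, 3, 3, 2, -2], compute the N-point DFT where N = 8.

X[k] = Σ(n=0 to 7) x[n] · ω_8^(nk)
where ω_8 = e^(-2πi/8)

Computing each X[k]:
X[0] = 9
X[1] = -5.6569+3.5858i
X[2] = 7-2i
X[3] = 5.6569-6.4142i
X[4] = 1
X[5] = 5.6569+6.4142i
X[6] = 7+2i
X[7] = -5.6569-3.5858i

X = [9, -5.6569+3.5858i, 7-2i, 5.6569-6.4142i, 1, 5.6569+6.4142i, 7+2i, -5.6569-3.5858i]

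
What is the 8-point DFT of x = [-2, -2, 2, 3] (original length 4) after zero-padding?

Original 4-point DFT: [1, -4+5i, -1, -4-5i]
Zero-padded 8-point DFT provides frequency interpolation.

DFT_8([x, 0, ...]) = [1, -5.5355-2.7071i, -4+5i, 1.5355+1.2929i, -1, 1.5355-1.2929i, -4-5i, -5.5355+2.7071i]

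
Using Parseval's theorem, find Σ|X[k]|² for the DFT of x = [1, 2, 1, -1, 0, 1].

Parseval: Σ|x[n]|² = (1/N)Σ|X[k]|², so Σ|X[k]|² = N·Σ|x[n]|² = 6·8.0000

Σ|X[k]|² = N·Σ|x[n]|² = 6·8.0000 = 48.0000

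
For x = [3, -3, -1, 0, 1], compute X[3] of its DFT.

X[3] = Σ(n=0 to 4) x[n] · ω_5^(3n) where ω_5 = e^(-2πi/5)
= (3)·ω_5^0 + (-3)·ω_5^3 + (-1)·ω_5^6 + (0)·ω_5^9 + (1)·ω_5^12

X[3] = 4.3090-1.4001i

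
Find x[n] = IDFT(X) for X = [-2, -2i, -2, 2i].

x[n] = (1/4) Σ(k=0 to 3) X[k] · e^(2πikn/4)

Computing each x[n]:
x[0] = -1
x[1] = 1
x[2] = -1
x[3] = -1

x = [-1, 1, -1, -1]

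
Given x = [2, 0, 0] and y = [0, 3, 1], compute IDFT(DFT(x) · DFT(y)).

(x ⊛ y)[n] = Σ(m=0 to 2) x[m] · y[(n-m) mod 3]

Computing each output sample:
(x ⊛ y)[0] = 0
(x ⊛ y)[1] = 6
(x ⊛ y)[2] = 2

x ⊛ y = [0, 6, 2]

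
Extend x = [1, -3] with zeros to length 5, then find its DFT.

Original 2-point DFT: [-2, 4]
Zero-padded 5-point DFT provides frequency interpolation.

DFT_5([x, 0, ...]) = [-2, 0.0729+2.8532i, 3.4271+1.7634i, 3.4271-1.7634i, 0.0729-2.8532i]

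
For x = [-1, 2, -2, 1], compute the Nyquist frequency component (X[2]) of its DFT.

X[2] = Σ(n=0 to 3) x[n] · ω_4^(2n) where ω_4 = e^(-2πi/4)
= (-1)·ω_4^0 + (2)·ω_4^2 + (-2)·ω_4^4 + (1)·ω_4^6

X[2] = -6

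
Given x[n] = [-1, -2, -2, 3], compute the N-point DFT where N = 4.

X[k] = Σ(n=0 to 3) x[n] · ω_4^(nk)
where ω_4 = e^(-2πi/4)

Computing each X[k]:
X[0] = -2
X[1] = 1+5i
X[2] = -4
X[3] = 1-5i

X = [-2, 1+5i, -4, 1-5i]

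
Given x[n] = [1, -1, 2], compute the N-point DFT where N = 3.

X[k] = Σ(n=0 to 2) x[n] · ω_3^(nk)
where ω_3 = e^(-2πi/3)

Computing each X[k]:
X[0] = 2
X[1] = 0.5000+2.5981i
X[2] = 0.5000-2.5981i

X = [2, 0.5000+2.5981i, 0.5000-2.5981i]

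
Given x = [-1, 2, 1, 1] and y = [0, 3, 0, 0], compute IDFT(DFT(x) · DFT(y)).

(x ⊛ y)[n] = Σ(m=0 to 3) x[m] · y[(n-m) mod 4]

Computing each output sample:
(x ⊛ y)[0] = 3
(x ⊛ y)[1] = -3
(x ⊛ y)[2] = 6
(x ⊛ y)[3] = 3

x ⊛ y = [3, -3, 6, 3]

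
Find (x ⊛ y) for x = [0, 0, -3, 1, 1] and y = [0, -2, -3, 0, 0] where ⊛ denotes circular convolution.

(x ⊛ y)[n] = Σ(m=0 to 4) x[m] · y[(n-m) mod 5]

Computing each output sample:
(x ⊛ y)[0] = -5
(x ⊛ y)[1] = -3
(x ⊛ y)[2] = 0
(x ⊛ y)[3] = 6
(x ⊛ y)[4] = 7

x ⊛ y = [-5, -3, 0, 6, 7]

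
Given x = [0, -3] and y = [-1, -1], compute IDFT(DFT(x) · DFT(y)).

(x ⊛ y)[n] = Σ(m=0 to 1) x[m] · y[(n-m) mod 2]

Computing each output sample:
(x ⊛ y)[0] = 3
(x ⊛ y)[1] = 3

x ⊛ y = [3, 3]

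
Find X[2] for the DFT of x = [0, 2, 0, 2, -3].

X[2] = Σ(n=0 to 4) x[n] · ω_5^(2n) where ω_5 = e^(-2πi/5)
= (0)·ω_5^0 + (2)·ω_5^2 + (0)·ω_5^4 + (2)·ω_5^6 + (-3)·ω_5^8

X[2] = 1.4271-4.8410i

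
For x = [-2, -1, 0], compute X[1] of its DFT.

X[1] = Σ(n=0 to 2) x[n] · ω_3^(1n) where ω_3 = e^(-2πi/3)
= (-2)·ω_3^0 + (-1)·ω_3^1 + (0)·ω_3^2

X[1] = -1.5000+0.8660i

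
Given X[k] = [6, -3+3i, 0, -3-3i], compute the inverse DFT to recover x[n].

x[n] = (1/4) Σ(k=0 to 3) X[k] · e^(2πikn/4)

Computing each x[n]:
x[0] = 0
x[1] = 0
x[2] = 3
x[3] = 3

x = [0, 0, 3, 3]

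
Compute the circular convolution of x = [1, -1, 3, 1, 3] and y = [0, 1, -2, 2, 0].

(x ⊛ y)[n] = Σ(m=0 to 4) x[m] · y[(n-m) mod 5]

Computing each output sample:
(x ⊛ y)[0] = 7
(x ⊛ y)[1] = -3
(x ⊛ y)[2] = 3
(x ⊛ y)[3] = 7
(x ⊛ y)[4] = -7

x ⊛ y = [7, -3, 3, 7, -7]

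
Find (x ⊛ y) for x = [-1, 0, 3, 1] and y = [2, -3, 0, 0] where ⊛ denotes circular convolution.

(x ⊛ y)[n] = Σ(m=0 to 3) x[m] · y[(n-m) mod 4]

Computing each output sample:
(x ⊛ y)[0] = -5
(x ⊛ y)[1] = 3
(x ⊛ y)[2] = 6
(x ⊛ y)[3] = -7

x ⊛ y = [-5, 3, 6, -7]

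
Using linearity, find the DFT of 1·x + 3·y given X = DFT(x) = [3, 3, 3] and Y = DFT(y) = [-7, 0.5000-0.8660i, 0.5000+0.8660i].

By linearity: DFT(1x + 3y) = 1·DFT(x) + 3·DFT(y)
= 1·[3, 3, 3] + 3·[-7, 0.5000-0.8660i, 0.5000+0.8660i]

Computing element-wise:
Z[0] = 1·(3) + 3·(-7) = -18
Z[1] = 1·(3) + 3·(0.5000-0.8660i) = 4.5000-2.5980i
Z[2] = 1·(3) + 3·(0.5000+0.8660i) = 4.5000+2.5980i

DFT(1x + 3y) = 1·X + 3·Y = [-18, 4.5000-2.5980i, 4.5000+2.5980i]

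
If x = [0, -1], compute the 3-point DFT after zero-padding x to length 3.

Original 2-point DFT: [-1, 1]
Zero-padded 3-point DFT provides frequency interpolation.

DFT_3([x, 0, ...]) = [-1, 0.5000+0.8660i, 0.5000-0.8660i]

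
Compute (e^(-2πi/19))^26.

Since ω_19^19 = 1, powers reduce modulo 19.
26 mod 19 = 7
So ω_19^26 = ω_19^7 = e^(-2πi·7/19)

ω_19^26 = ω_19^7 = -0.6773-0.7357i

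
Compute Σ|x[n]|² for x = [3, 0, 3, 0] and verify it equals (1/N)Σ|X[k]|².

Time domain:
Σ|x[n]|² = |3|² + |0|² + |3|² + |0|² = 18.0000

Frequency domain:
(1/4)Σ|X[k]|² = (1/4)(|6|² + |0|² + |6|² + |0|²) = (1/4)·72.0000 = 18.0000

Both sides agree, confirming Parseval's theorem.

Σ|x[n]|² = (1/N)Σ|X[k]|² = 18.0000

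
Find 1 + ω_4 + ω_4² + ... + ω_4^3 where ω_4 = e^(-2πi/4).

Sum of all nth roots of unity equals 0 for n > 1 (geometric series with r ≠ 1).

0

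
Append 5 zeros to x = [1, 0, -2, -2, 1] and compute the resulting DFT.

Original 5-point DFT: [-2, 4.5451+0.9511i, -1.0451+0.5878i, -1.0451-0.5878i, 4.5451-0.9511i]
Zero-padded 10-point DFT provides frequency interpolation.

DFT_10([x, 0, ...]) = [-2, 0.1910+3.2164i, 4.5451+0.9511i, 1.3090-3.3022i, -1.0451+0.5878i, 2, -1.0451-0.5878i, 1.3090+3.3022i, 4.5451-0.9511i, 0.1910-3.2164i]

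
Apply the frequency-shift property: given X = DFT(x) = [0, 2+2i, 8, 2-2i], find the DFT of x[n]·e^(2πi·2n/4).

Modulation property: DFT(ω_4^(-2n)·x[n]) = X[(k-2) mod 4], so circularly shift X by 2 positions.

X[k-2] = [8, 2-2i, 0, 2+2i]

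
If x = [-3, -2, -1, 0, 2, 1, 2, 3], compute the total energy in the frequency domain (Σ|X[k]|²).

Parseval: Σ|x[n]|² = (1/N)Σ|X[k]|², so Σ|X[k]|² = N·Σ|x[n]|² = 8·32.0000

Σ|X[k]|² = N·Σ|x[n]|² = 8·32.0000 = 256.0000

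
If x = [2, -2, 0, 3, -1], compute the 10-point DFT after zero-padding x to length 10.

Original 5-point DFT: [2, -1.3541+2.7144i, 5.3541-2.2654i, 5.3541+2.2654i, -1.3541-2.7144i]
Zero-padded 10-point DFT provides frequency interpolation.

DFT_10([x, 0, ...]) = [2, 0.2639-1.0898i, -1.3541+2.7144i, 4.7361+4.6165i, 5.3541-2.2654i, 0, 5.3541+2.2654i, 4.7361-4.6165i, -1.3541-2.7144i, 0.2639+1.0898i]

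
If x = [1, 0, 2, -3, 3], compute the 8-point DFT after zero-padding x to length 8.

Original 5-point DFT: [3, 2.7361-0.0858i, -1.7361+6.5186i, -1.7361-6.5186i, 2.7361+0.0858i]
Zero-padded 8-point DFT provides frequency interpolation.

DFT_8([x, 0, ...]) = [3, 0.1213+0.1213i, 2-3i, -4.1213+4.1213i, 9, -4.1213-4.1213i, 2+3i, 0.1213-0.1213i]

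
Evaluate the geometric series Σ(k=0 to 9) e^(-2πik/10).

Sum of all nth roots of unity equals 0 for n > 1 (geometric series with r ≠ 1).

0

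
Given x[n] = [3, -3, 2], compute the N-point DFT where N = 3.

X[k] = Σ(n=0 to 2) x[n] · ω_3^(nk)
where ω_3 = e^(-2πi/3)

Computing each X[k]:
X[0] = 2
X[1] = 3.5000+4.3301i
X[2] = 3.5000-4.3301i

X = [2, 3.5000+4.3301i, 3.5000-4.3301i]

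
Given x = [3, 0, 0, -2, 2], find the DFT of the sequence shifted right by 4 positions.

Time shift by 4: X_shifted[k] = ω_5^(4k) · X[k]
Shifted x = [0, 0, -2, 2, 3]

DFT(x[n-4]) = [3, 0.9271+5.2043i, -2.4271-2.0409i, -2.4271+2.0409i, 0.9271-5.2043i]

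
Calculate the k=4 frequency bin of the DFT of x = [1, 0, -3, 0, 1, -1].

X[4] = Σ(n=0 to 5) x[n] · ω_6^(4n) where ω_6 = e^(-2πi/6)
= (1)·ω_6^0 + (0)·ω_6^4 + (-3)·ω_6^8 + (0)·ω_6^12 + (1)·ω_6^16 + (-1)·ω_6^20

X[4] = 2.5000+4.3301i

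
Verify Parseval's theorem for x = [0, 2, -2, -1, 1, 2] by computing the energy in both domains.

Time domain:
Σ|x[n]|² = |0|² + |2|² + |-2|² + |-1|² + |1|² + |2|² = 14.0000

Frequency domain:
(1/6)Σ|X[k]|² = (1/6)(|2|² + |3.5000+2.5981i|² + |-2.5000-2.5981i|² + |-4|² + |-2.5000+2.5981i|² + |3.5000-2.5981i|²) = (1/6)·84.0000 = 14.0000

Both sides agree, confirming Parseval's theorem.

Σ|x[n]|² = (1/N)Σ|X[k]|² = 14.0000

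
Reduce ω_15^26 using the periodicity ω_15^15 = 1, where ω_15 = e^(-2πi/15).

Since ω_15^15 = 1, powers reduce modulo 15.
26 mod 15 = 11
So ω_15^26 = ω_15^11 = e^(-2πi·11/15)

ω_15^26 = ω_15^11 = -0.1045+0.9945i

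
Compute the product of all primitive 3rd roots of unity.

The primitive 3rd roots of unity are ω_3^k for k coprime to 3: k ∈ {1, 2}
Their product equals the constant term of the cyclotomic polynomial Φ_3(x) up to sign.
For n ≥ 3, the product of all primitive nth roots of unity is 1. (For n=1 it is 1; for n=2 it is -1.)

1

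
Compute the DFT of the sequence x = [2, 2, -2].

X[k] = Σ(n=0 to 2) x[n] · ω_3^(nk)
where ω_3 = e^(-2πi/3)

Computing each X[k]:
X[0] = 2
X[1] = 2.0000-3.4641i
X[2] = 2.0000+3.4641i

X = [2, 2.0000-3.4641i, 2.0000+3.4641i]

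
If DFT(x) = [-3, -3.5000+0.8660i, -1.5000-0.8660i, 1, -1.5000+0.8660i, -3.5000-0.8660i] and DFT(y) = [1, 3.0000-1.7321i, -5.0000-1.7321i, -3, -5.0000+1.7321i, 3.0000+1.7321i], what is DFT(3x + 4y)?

By linearity: DFT(3x + 4y) = 3·DFT(x) + 4·DFT(y)
= 3·[-3, -3.5000+0.8660i, -1.5000-0.8660i, 1, -1.5000+0.8660i, -3.5000-0.8660i] + 4·[1, 3.0000-1.7321i, -5.0000-1.7321i, -3, -5.0000+1.7321i, 3.0000+1.7321i]

Computing element-wise:
Z[0] = 3·(-3) + 4·(1) = -5
Z[1] = 3·(-3.5000+0.8660i) + 4·(3.0000-1.7321i) = 1.5000-4.3304i
Z[2] = 3·(-1.5000-0.8660i) + 4·(-5.0000-1.7321i) = -24.5000-9.5264i
Z[3] = 3·(1) + 4·(-3) = -9
Z[4] = 3·(-1.5000+0.8660i) + 4·(-5.0000+1.7321i) = -24.5000+9.5264i
Z[5] = 3·(-3.5000-0.8660i) + 4·(3.0000+1.7321i) = 1.5000+4.3304i

DFT(3x + 4y) = 3·X + 4·Y = [-5, 1.5000-4.3304i, -24.5000-9.5264i, -9, -24.5000+9.5264i, 1.5000+4.3304i]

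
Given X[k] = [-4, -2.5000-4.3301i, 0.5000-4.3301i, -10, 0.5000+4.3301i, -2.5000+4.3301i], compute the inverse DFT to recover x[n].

x[n] = (1/6) Σ(k=0 to 5) X[k] · e^(2πikn/6)

Computing each x[n]:
x[0] = -3
x[1] = 3
x[2] = -2
x[3] = 2
x[4] = -2
x[5] = -2

x = [-3, 3, -2, 2, -2, -2]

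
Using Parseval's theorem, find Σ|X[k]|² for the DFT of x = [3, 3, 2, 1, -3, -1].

Parseval: Σ|x[n]|² = (1/N)Σ|X[k]|², so Σ|X[k]|² = N·Σ|x[n]|² = 6·33.0000

Σ|X[k]|² = N·Σ|x[n]|² = 6·33.0000 = 198.0000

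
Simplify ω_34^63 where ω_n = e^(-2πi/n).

Since ω_34^34 = 1, powers reduce modulo 34.
63 mod 34 = 29
So ω_34^63 = ω_34^29 = e^(-2πi·29/34)

ω_34^63 = ω_34^29 = 0.6026+0.7980i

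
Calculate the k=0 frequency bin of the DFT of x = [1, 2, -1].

X[0] = Σ(n=0 to 2) x[n] · ω_3^0 = Σ x[n]
= (1) + (2) + (-1)

X[0] = 2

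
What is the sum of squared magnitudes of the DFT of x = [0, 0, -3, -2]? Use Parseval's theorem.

Parseval: Σ|x[n]|² = (1/N)Σ|X[k]|², so Σ|X[k]|² = N·Σ|x[n]|² = 4·13.0000

Σ|X[k]|² = N·Σ|x[n]|² = 4·13.0000 = 52.0000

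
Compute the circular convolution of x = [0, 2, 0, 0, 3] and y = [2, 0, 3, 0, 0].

(x ⊛ y)[n] = Σ(m=0 to 4) x[m] · y[(n-m) mod 5]

Computing each output sample:
(x ⊛ y)[0] = 0
(x ⊛ y)[1] = 13
(x ⊛ y)[2] = 0
(x ⊛ y)[3] = 6
(x ⊛ y)[4] = 6

x ⊛ y = [0, 13, 0, 6, 6]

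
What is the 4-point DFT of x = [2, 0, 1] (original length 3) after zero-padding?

Original 3-point DFT: [3, 1.5000+0.8660i, 1.5000-0.8660i]
Zero-padded 4-point DFT provides frequency interpolation.

DFT_4([x, 0, ...]) = [3, 1, 3, 1]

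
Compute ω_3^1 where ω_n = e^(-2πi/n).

ω_3^1 = e^(-2πi·1/3)
= cos(-2π·1/3) + i·sin(-2π·1/3)
= cos(-2π/3) + i·sin(-2π/3)

ω_3^1 = cos(-2π/3) + i·sin(-2π/3) = -0.5000-0.8660i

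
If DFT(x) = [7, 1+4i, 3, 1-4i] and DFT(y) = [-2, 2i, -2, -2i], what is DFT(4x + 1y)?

By linearity: DFT(4x + 1y) = 4·DFT(x) + 1·DFT(y)
= 4·[7, 1+4i, 3, 1-4i] + 1·[-2, 2i, -2, -2i]

Computing element-wise:
Z[0] = 4·(7) + 1·(-2) = 26
Z[1] = 4·(1+4i) + 1·(2i) = 4+18i
Z[2] = 4·(3) + 1·(-2) = 10
Z[3] = 4·(1-4i) + 1·(-2i) = 4-18i

DFT(4x + 1y) = 4·X + 1·Y = [26, 4+18i, 10, 4-18i]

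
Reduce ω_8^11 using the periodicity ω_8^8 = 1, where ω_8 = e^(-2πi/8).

Since ω_8^8 = 1, powers reduce modulo 8.
11 mod 8 = 3
So ω_8^11 = ω_8^3 = e^(-2πi·3/8)

ω_8^11 = ω_8^3 = -0.7071-0.7071i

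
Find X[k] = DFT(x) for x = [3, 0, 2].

X[k] = Σ(n=0 to 2) x[n] · ω_3^(nk)
where ω_3 = e^(-2πi/3)

Computing each X[k]:
X[0] = 5
X[1] = 2.0000+1.7321i
X[2] = 2.0000-1.7321i

X = [5, 2.0000+1.7321i, 2.0000-1.7321i]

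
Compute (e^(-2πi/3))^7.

Since ω_3^3 = 1, powers reduce modulo 3.
7 mod 3 = 1
So ω_3^7 = ω_3^1 = e^(-2πi·1/3)

ω_3^7 = ω_3^1 = -0.5000-0.8660i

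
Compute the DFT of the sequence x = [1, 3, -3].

X[k] = Σ(n=0 to 2) x[n] · ω_3^(nk)
where ω_3 = e^(-2πi/3)

Computing each X[k]:
X[0] = 1
X[1] = 1.0000-5.1962i
X[2] = 1.0000+5.1962i

X = [1, 1.0000-5.1962i, 1.0000+5.1962i]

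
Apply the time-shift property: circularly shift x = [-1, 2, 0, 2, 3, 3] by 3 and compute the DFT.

Time shift by 3: X_shifted[k] = ω_6^(3k) · X[k]
Shifted x = [2, 3, 3, -1, 2, 0]

DFT(x[n-3]) = [9, 2.0000-3.4641i, -3.0000-1.7321i, 5, -3.0000+1.7321i, 2.0000+3.4641i]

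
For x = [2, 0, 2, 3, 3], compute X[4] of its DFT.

X[4] = Σ(n=0 to 4) x[n] · ω_5^(4n) where ω_5 = e^(-2πi/5)
= (2)·ω_5^0 + (0)·ω_5^4 + (2)·ω_5^8 + (3)·ω_5^12 + (3)·ω_5^16

X[4] = -1.1180-3.4410i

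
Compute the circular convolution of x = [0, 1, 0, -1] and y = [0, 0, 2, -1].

(x ⊛ y)[n] = Σ(m=0 to 3) x[m] · y[(n-m) mod 4]

Computing each output sample:
(x ⊛ y)[0] = -1
(x ⊛ y)[1] = -2
(x ⊛ y)[2] = 1
(x ⊛ y)[3] = 2

x ⊛ y = [-1, -2, 1, 2]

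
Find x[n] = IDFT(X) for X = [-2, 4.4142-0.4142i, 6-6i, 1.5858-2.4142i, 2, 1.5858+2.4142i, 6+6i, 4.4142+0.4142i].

x[n] = (1/8) Σ(k=0 to 7) X[k] · e^(2πikn/8)

Computing each x[n]:
x[0] = 3
x[1] = 2
x[2] = -2
x[3] = -2
x[4] = 0
x[5] = 0
x[6] = -1
x[7] = -2

x = [3, 2, -2, -2, 0, 0, -1, -2]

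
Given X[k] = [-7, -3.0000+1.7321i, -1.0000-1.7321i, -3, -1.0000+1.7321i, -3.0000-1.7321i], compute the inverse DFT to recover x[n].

x[n] = (1/6) Σ(k=0 to 5) X[k] · e^(2πikn/6)

Computing each x[n]:
x[0] = -3
x[1] = -1
x[2] = -2
x[3] = 0
x[4] = 0
x[5] = -1

x = [-3, -1, -2, 0, 0, -1]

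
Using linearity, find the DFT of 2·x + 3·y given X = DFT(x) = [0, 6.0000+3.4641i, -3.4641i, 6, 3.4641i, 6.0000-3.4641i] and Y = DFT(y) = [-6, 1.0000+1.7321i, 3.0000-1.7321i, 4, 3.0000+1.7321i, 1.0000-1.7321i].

By linearity: DFT(2x + 3y) = 2·DFT(x) + 3·DFT(y)
= 2·[0, 6.0000+3.4641i, -3.4641i, 6, 3.4641i, 6.0000-3.4641i] + 3·[-6, 1.0000+1.7321i, 3.0000-1.7321i, 4, 3.0000+1.7321i, 1.0000-1.7321i]

Computing element-wise:
Z[0] = 2·(0) + 3·(-6) = -18
Z[1] = 2·(6.0000+3.4641i) + 3·(1.0000+1.7321i) = 15.0000+12.1245i
Z[2] = 2·(-3.4641i) + 3·(3.0000-1.7321i) = 9.0000-12.1245i
Z[3] = 2·(6) + 3·(4) = 24
Z[4] = 2·(3.4641i) + 3·(3.0000+1.7321i) = 9.0000+12.1245i
Z[5] = 2·(6.0000-3.4641i) + 3·(1.0000-1.7321i) = 15.0000-12.1245i

DFT(2x + 3y) = 2·X + 3·Y = [-18, 15.0000+12.1245i, 9.0000-12.1245i, 24, 9.0000+12.1245i, 15.0000-12.1245i]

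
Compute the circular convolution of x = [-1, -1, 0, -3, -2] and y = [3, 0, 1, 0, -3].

(x ⊛ y)[n] = Σ(m=0 to 4) x[m] · y[(n-m) mod 5]

Computing each output sample:
(x ⊛ y)[0] = -3
(x ⊛ y)[1] = -5
(x ⊛ y)[2] = 8
(x ⊛ y)[3] = -4
(x ⊛ y)[4] = -3

x ⊛ y = [-3, -5, 8, -4, -3]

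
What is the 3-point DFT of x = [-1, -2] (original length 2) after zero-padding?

Original 2-point DFT: [-3, 1]
Zero-padded 3-point DFT provides frequency interpolation.

DFT_3([x, 0, ...]) = [-3, 1.7321i, -1.7321i]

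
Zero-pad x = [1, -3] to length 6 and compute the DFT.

Original 2-point DFT: [-2, 4]
Zero-padded 6-point DFT provides frequency interpolation.

DFT_6([x, 0, ...]) = [-2, -0.5000+2.5981i, 2.5000+2.5981i, 4, 2.5000-2.5981i, -0.5000-2.5981i]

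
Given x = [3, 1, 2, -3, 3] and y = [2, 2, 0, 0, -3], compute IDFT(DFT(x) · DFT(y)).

(x ⊛ y)[n] = Σ(m=0 to 4) x[m] · y[(n-m) mod 5]

Computing each output sample:
(x ⊛ y)[0] = 9
(x ⊛ y)[1] = 2
(x ⊛ y)[2] = 15
(x ⊛ y)[3] = -11
(x ⊛ y)[4] = -9

x ⊛ y = [9, 2, 15, -11, -9]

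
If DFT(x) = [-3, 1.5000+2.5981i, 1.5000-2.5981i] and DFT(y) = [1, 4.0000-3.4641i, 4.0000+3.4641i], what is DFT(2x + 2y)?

By linearity: DFT(2x + 2y) = 2·DFT(x) + 2·DFT(y)
= 2·[-3, 1.5000+2.5981i, 1.5000-2.5981i] + 2·[1, 4.0000-3.4641i, 4.0000+3.4641i]

Computing element-wise:
Z[0] = 2·(-3) + 2·(1) = -4
Z[1] = 2·(1.5000+2.5981i) + 2·(4.0000-3.4641i) = 11.0000-1.7320i
Z[2] = 2·(1.5000-2.5981i) + 2·(4.0000+3.4641i) = 11.0000+1.7320i

DFT(2x + 2y) = 2·X + 2·Y = [-4, 11.0000-1.7320i, 11.0000+1.7320i]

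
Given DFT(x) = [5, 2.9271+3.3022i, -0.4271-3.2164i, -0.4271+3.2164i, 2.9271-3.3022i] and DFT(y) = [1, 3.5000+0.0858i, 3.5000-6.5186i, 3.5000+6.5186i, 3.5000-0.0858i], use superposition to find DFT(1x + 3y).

By linearity: DFT(1x + 3y) = 1·DFT(x) + 3·DFT(y)
= 1·[5, 2.9271+3.3022i, -0.4271-3.2164i, -0.4271+3.2164i, 2.9271-3.3022i] + 3·[1, 3.5000+0.0858i, 3.5000-6.5186i, 3.5000+6.5186i, 3.5000-0.0858i]

Computing element-wise:
Z[0] = 1·(5) + 3·(1) = 8
Z[1] = 1·(2.9271+3.3022i) + 3·(3.5000+0.0858i) = 13.4271+3.5596i
Z[2] = 1·(-0.4271-3.2164i) + 3·(3.5000-6.5186i) = 10.0729-22.7722i
Z[3] = 1·(-0.4271+3.2164i) + 3·(3.5000+6.5186i) = 10.0729+22.7722i
Z[4] = 1·(2.9271-3.3022i) + 3·(3.5000-0.0858i) = 13.4271-3.5596i

DFT(1x + 3y) = 1·X + 3·Y = [8, 13.4271+3.5596i, 10.0729-22.7722i, 10.0729+22.7722i, 13.4271-3.5596i]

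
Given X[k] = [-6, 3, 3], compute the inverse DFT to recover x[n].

x[n] = (1/3) Σ(k=0 to 2) X[k] · e^(2πikn/3)

Computing each x[n]:
x[0] = 0
x[1] = -3
x[2] = -3

x = [0, -3, -3]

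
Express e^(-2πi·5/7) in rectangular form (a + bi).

ω_7^5 = e^(-2πi·5/7)
= cos(-2π·5/7) + i·sin(-2π·5/7)
= cos(-10π/7) + i·sin(-10π/7)

ω_7^5 = cos(-10π/7) + i·sin(-10π/7) = -0.2225+0.9749i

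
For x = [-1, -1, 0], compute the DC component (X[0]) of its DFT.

X[0] = Σ(n=0 to 2) x[n] · ω_3^0 = Σ x[n]
= (-1) + (-1) + (0)

X[0] = -2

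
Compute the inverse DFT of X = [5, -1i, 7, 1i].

x[n] = (1/4) Σ(k=0 to 3) X[k] · e^(2πikn/4)

Computing each x[n]:
x[0] = 3
x[1] = 0
x[2] = 3
x[3] = -1

x = [3, 0, 3, -1]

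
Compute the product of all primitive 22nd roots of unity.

The primitive 22nd roots of unity are ω_22^k for k coprime to 22: k ∈ {1, 3, 5, 7, 9, 13, 15, 17, 19, 21}
Their product equals the constant term of the cyclotomic polynomial Φ_22(x) up to sign.
For n ≥ 3, the product of all primitive nth roots of unity is 1. (For n=1 it is 1; for n=2 it is -1.)

1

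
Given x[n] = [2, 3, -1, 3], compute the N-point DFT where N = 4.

X[k] = Σ(n=0 to 3) x[n] · ω_4^(nk)
where ω_4 = e^(-2πi/4)

Computing each X[k]:
X[0] = 7
X[1] = 3
X[2] = -5
X[3] = 3

X = [7, 3, -5, 3]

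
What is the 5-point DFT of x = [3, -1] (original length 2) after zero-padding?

Original 2-point DFT: [2, 4]
Zero-padded 5-point DFT provides frequency interpolation.

DFT_5([x, 0, ...]) = [2, 2.6910+0.9511i, 3.8090+0.5878i, 3.8090-0.5878i, 2.6910-0.9511i]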